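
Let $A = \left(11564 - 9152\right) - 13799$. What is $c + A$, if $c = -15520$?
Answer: $-26907$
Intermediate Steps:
$A = -11387$ ($A = 2412 - 13799 = -11387$)
$c + A = -15520 - 11387 = -26907$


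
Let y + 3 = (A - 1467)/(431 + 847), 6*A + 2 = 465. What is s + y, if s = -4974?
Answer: -38171975/7668 ≈ -4978.1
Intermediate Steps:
A = 463/6 (A = -⅓ + (⅙)*465 = -⅓ + 155/2 = 463/6 ≈ 77.167)
y = -31343/7668 (y = -3 + (463/6 - 1467)/(431 + 847) = -3 - 8339/6/1278 = -3 - 8339/6*1/1278 = -3 - 8339/7668 = -31343/7668 ≈ -4.0875)
s + y = -4974 - 31343/7668 = -38171975/7668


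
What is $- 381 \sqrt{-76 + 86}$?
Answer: $- 381 \sqrt{10} \approx -1204.8$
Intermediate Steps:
$- 381 \sqrt{-76 + 86} = - 381 \sqrt{10}$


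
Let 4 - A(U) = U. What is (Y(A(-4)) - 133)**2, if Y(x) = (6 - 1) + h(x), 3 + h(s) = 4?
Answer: 16129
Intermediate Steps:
h(s) = 1 (h(s) = -3 + 4 = 1)
A(U) = 4 - U
Y(x) = 6 (Y(x) = (6 - 1) + 1 = 5 + 1 = 6)
(Y(A(-4)) - 133)**2 = (6 - 133)**2 = (-127)**2 = 16129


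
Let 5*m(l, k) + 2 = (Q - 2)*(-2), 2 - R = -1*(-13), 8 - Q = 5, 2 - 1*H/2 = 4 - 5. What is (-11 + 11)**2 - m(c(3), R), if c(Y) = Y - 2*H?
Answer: 4/5 ≈ 0.80000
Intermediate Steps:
H = 6 (H = 4 - 2*(4 - 5) = 4 - 2*(-1) = 4 + 2 = 6)
Q = 3 (Q = 8 - 1*5 = 8 - 5 = 3)
R = -11 (R = 2 - (-1)*(-13) = 2 - 1*13 = 2 - 13 = -11)
c(Y) = -12 + Y (c(Y) = Y - 2*6 = Y - 12 = -12 + Y)
m(l, k) = -4/5 (m(l, k) = -2/5 + ((3 - 2)*(-2))/5 = -2/5 + (1*(-2))/5 = -2/5 + (1/5)*(-2) = -2/5 - 2/5 = -4/5)
(-11 + 11)**2 - m(c(3), R) = (-11 + 11)**2 - 1*(-4/5) = 0**2 + 4/5 = 0 + 4/5 = 4/5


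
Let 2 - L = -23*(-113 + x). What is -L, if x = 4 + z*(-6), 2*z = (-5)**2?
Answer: 4230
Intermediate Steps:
z = 25/2 (z = (1/2)*(-5)**2 = (1/2)*25 = 25/2 ≈ 12.500)
x = -71 (x = 4 + (25/2)*(-6) = 4 - 75 = -71)
L = -4230 (L = 2 - (-23)*(-113 - 71) = 2 - (-23)*(-184) = 2 - 1*4232 = 2 - 4232 = -4230)
-L = -1*(-4230) = 4230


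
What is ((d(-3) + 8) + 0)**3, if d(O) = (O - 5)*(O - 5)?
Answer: 373248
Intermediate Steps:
d(O) = (-5 + O)**2 (d(O) = (-5 + O)*(-5 + O) = (-5 + O)**2)
((d(-3) + 8) + 0)**3 = (((-5 - 3)**2 + 8) + 0)**3 = (((-8)**2 + 8) + 0)**3 = ((64 + 8) + 0)**3 = (72 + 0)**3 = 72**3 = 373248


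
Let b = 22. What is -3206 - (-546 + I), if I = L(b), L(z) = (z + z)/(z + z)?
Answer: -2661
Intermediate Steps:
L(z) = 1 (L(z) = (2*z)/((2*z)) = (2*z)*(1/(2*z)) = 1)
I = 1
-3206 - (-546 + I) = -3206 - (-546 + 1) = -3206 - 1*(-545) = -3206 + 545 = -2661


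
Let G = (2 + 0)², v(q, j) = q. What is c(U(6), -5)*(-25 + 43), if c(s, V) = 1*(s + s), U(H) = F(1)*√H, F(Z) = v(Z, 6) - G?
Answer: -108*√6 ≈ -264.54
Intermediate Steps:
G = 4 (G = 2² = 4)
F(Z) = -4 + Z (F(Z) = Z - 1*4 = Z - 4 = -4 + Z)
U(H) = -3*√H (U(H) = (-4 + 1)*√H = -3*√H)
c(s, V) = 2*s (c(s, V) = 1*(2*s) = 2*s)
c(U(6), -5)*(-25 + 43) = (2*(-3*√6))*(-25 + 43) = -6*√6*18 = -108*√6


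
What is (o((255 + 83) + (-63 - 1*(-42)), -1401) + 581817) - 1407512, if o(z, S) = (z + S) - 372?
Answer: -827151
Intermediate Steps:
o(z, S) = -372 + S + z (o(z, S) = (S + z) - 372 = -372 + S + z)
(o((255 + 83) + (-63 - 1*(-42)), -1401) + 581817) - 1407512 = ((-372 - 1401 + ((255 + 83) + (-63 - 1*(-42)))) + 581817) - 1407512 = ((-372 - 1401 + (338 + (-63 + 42))) + 581817) - 1407512 = ((-372 - 1401 + (338 - 21)) + 581817) - 1407512 = ((-372 - 1401 + 317) + 581817) - 1407512 = (-1456 + 581817) - 1407512 = 580361 - 1407512 = -827151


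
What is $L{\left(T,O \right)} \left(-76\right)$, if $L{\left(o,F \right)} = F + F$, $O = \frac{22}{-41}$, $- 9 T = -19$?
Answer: $\frac{3344}{41} \approx 81.561$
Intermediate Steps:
$T = \frac{19}{9}$ ($T = \left(- \frac{1}{9}\right) \left(-19\right) = \frac{19}{9} \approx 2.1111$)
$O = - \frac{22}{41}$ ($O = 22 \left(- \frac{1}{41}\right) = - \frac{22}{41} \approx -0.53658$)
$L{\left(o,F \right)} = 2 F$
$L{\left(T,O \right)} \left(-76\right) = 2 \left(- \frac{22}{41}\right) \left(-76\right) = \left(- \frac{44}{41}\right) \left(-76\right) = \frac{3344}{41}$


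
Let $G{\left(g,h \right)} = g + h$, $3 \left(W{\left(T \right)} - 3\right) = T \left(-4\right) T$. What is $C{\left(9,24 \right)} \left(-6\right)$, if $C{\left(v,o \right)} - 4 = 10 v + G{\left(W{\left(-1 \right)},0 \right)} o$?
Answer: $-804$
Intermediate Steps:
$W{\left(T \right)} = 3 - \frac{4 T^{2}}{3}$ ($W{\left(T \right)} = 3 + \frac{T \left(-4\right) T}{3} = 3 + \frac{- 4 T T}{3} = 3 + \frac{\left(-4\right) T^{2}}{3} = 3 - \frac{4 T^{2}}{3}$)
$C{\left(v,o \right)} = 4 + 10 v + \frac{5 o}{3}$ ($C{\left(v,o \right)} = 4 + \left(10 v + \left(\left(3 - \frac{4 \left(-1\right)^{2}}{3}\right) + 0\right) o\right) = 4 + \left(10 v + \left(\left(3 - \frac{4}{3}\right) + 0\right) o\right) = 4 + \left(10 v + \left(\frac{5}{3} + 0\right) o\right) = 4 + \left(10 v + \frac{5 o}{3}\right) = 4 + 10 v + \frac{5 o}{3}$)
$C{\left(9,24 \right)} \left(-6\right) = \left(4 + 10 \cdot 9 + \frac{5}{3} \cdot 24\right) \left(-6\right) = \left(4 + 90 + 40\right) \left(-6\right) = 134 \left(-6\right) = -804$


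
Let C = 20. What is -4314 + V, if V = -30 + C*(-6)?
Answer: -4464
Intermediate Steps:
V = -150 (V = -30 + 20*(-6) = -30 - 120 = -150)
-4314 + V = -4314 - 150 = -4464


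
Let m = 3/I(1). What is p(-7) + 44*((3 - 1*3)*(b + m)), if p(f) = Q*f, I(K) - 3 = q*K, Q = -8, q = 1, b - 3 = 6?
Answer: 56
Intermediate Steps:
b = 9 (b = 3 + 6 = 9)
I(K) = 3 + K (I(K) = 3 + 1*K = 3 + K)
m = ¾ (m = 3/(3 + 1) = 3/4 = 3*(¼) = ¾ ≈ 0.75000)
p(f) = -8*f
p(-7) + 44*((3 - 1*3)*(b + m)) = -8*(-7) + 44*((3 - 1*3)*(9 + ¾)) = 56 + 44*((3 - 3)*(39/4)) = 56 + 44*(0*(39/4)) = 56 + 44*0 = 56 + 0 = 56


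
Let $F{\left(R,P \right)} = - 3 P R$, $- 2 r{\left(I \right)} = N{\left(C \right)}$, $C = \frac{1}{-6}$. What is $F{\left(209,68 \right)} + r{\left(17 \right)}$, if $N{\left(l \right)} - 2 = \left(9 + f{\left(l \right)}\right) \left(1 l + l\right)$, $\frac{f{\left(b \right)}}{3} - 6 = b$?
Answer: $- \frac{511591}{12} \approx -42633.0$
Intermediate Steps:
$f{\left(b \right)} = 18 + 3 b$
$C = - \frac{1}{6} \approx -0.16667$
$N{\left(l \right)} = 2 + 2 l \left(27 + 3 l\right)$ ($N{\left(l \right)} = 2 + \left(9 + \left(18 + 3 l\right)\right) \left(1 l + l\right) = 2 + \left(27 + 3 l\right) \left(l + l\right) = 2 + \left(27 + 3 l\right) 2 l = 2 + 2 l \left(27 + 3 l\right)$)
$r{\left(I \right)} = \frac{41}{12}$ ($r{\left(I \right)} = - \frac{2 + 6 \left(- \frac{1}{6}\right)^{2} + 54 \left(- \frac{1}{6}\right)}{2} = - \frac{2 + 6 \cdot \frac{1}{36} - 9}{2} = - \frac{2 + \frac{1}{6} - 9}{2} = \left(- \frac{1}{2}\right) \left(- \frac{41}{6}\right) = \frac{41}{12}$)
$F{\left(R,P \right)} = - 3 P R$
$F{\left(209,68 \right)} + r{\left(17 \right)} = \left(-3\right) 68 \cdot 209 + \frac{41}{12} = -42636 + \frac{41}{12} = - \frac{511591}{12}$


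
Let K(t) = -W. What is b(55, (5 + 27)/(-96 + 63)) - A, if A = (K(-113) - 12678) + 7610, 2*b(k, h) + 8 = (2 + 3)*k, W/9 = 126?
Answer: 12671/2 ≈ 6335.5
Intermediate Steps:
W = 1134 (W = 9*126 = 1134)
K(t) = -1134 (K(t) = -1*1134 = -1134)
b(k, h) = -4 + 5*k/2 (b(k, h) = -4 + ((2 + 3)*k)/2 = -4 + (5*k)/2 = -4 + 5*k/2)
A = -6202 (A = (-1134 - 12678) + 7610 = -13812 + 7610 = -6202)
b(55, (5 + 27)/(-96 + 63)) - A = (-4 + (5/2)*55) - 1*(-6202) = (-4 + 275/2) + 6202 = 267/2 + 6202 = 12671/2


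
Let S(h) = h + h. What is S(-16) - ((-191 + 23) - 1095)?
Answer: 1231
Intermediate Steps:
S(h) = 2*h
S(-16) - ((-191 + 23) - 1095) = 2*(-16) - ((-191 + 23) - 1095) = -32 - (-168 - 1095) = -32 - 1*(-1263) = -32 + 1263 = 1231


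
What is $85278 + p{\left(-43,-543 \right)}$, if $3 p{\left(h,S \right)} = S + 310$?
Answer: $\frac{255601}{3} \approx 85200.0$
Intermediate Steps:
$p{\left(h,S \right)} = \frac{310}{3} + \frac{S}{3}$ ($p{\left(h,S \right)} = \frac{S + 310}{3} = \frac{310 + S}{3} = \frac{310}{3} + \frac{S}{3}$)
$85278 + p{\left(-43,-543 \right)} = 85278 + \left(\frac{310}{3} + \frac{1}{3} \left(-543\right)\right) = 85278 + \left(\frac{310}{3} - 181\right) = 85278 - \frac{233}{3} = \frac{255601}{3}$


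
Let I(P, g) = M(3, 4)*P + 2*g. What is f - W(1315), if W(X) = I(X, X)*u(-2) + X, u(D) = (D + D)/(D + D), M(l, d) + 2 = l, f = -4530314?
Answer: -4535574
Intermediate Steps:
M(l, d) = -2 + l
I(P, g) = P + 2*g (I(P, g) = (-2 + 3)*P + 2*g = 1*P + 2*g = P + 2*g)
u(D) = 1 (u(D) = (2*D)/((2*D)) = (2*D)*(1/(2*D)) = 1)
W(X) = 4*X (W(X) = (X + 2*X)*1 + X = (3*X)*1 + X = 3*X + X = 4*X)
f - W(1315) = -4530314 - 4*1315 = -4530314 - 1*5260 = -4530314 - 5260 = -4535574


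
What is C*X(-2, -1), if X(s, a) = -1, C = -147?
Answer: 147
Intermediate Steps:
C*X(-2, -1) = -147*(-1) = 147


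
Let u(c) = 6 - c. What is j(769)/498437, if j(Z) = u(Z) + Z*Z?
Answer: 590598/498437 ≈ 1.1849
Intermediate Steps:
j(Z) = 6 + Z² - Z (j(Z) = (6 - Z) + Z*Z = (6 - Z) + Z² = 6 + Z² - Z)
j(769)/498437 = (6 + 769² - 1*769)/498437 = (6 + 591361 - 769)*(1/498437) = 590598*(1/498437) = 590598/498437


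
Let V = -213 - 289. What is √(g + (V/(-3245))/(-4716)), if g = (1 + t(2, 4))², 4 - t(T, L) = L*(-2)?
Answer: √1099413624510410/2550570 ≈ 13.000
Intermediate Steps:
V = -502
t(T, L) = 4 + 2*L (t(T, L) = 4 - L*(-2) = 4 - (-2)*L = 4 + 2*L)
g = 169 (g = (1 + (4 + 2*4))² = (1 + (4 + 8))² = (1 + 12)² = 13² = 169)
√(g + (V/(-3245))/(-4716)) = √(169 - 502/(-3245)/(-4716)) = √(169 - 502*(-1/3245)*(-1/4716)) = √(169 + (502/3245)*(-1/4716)) = √(169 - 251/7651710) = √(1293138739/7651710) = √1099413624510410/2550570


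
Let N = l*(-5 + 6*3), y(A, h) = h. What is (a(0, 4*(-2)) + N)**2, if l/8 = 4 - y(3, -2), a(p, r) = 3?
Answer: 393129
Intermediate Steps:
l = 48 (l = 8*(4 - 1*(-2)) = 8*(4 + 2) = 8*6 = 48)
N = 624 (N = 48*(-5 + 6*3) = 48*(-5 + 18) = 48*13 = 624)
(a(0, 4*(-2)) + N)**2 = (3 + 624)**2 = 627**2 = 393129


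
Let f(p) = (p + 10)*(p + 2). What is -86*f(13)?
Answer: -29670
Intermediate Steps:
f(p) = (2 + p)*(10 + p) (f(p) = (10 + p)*(2 + p) = (2 + p)*(10 + p))
-86*f(13) = -86*(20 + 13² + 12*13) = -86*(20 + 169 + 156) = -86*345 = -29670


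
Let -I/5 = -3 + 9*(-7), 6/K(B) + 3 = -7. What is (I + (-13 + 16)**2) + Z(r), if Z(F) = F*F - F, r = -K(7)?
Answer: 8469/25 ≈ 338.76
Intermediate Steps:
K(B) = -3/5 (K(B) = 6/(-3 - 7) = 6/(-10) = 6*(-1/10) = -3/5)
I = 330 (I = -5*(-3 + 9*(-7)) = -5*(-3 - 63) = -5*(-66) = 330)
r = 3/5 (r = -1*(-3/5) = 3/5 ≈ 0.60000)
Z(F) = F**2 - F
(I + (-13 + 16)**2) + Z(r) = (330 + (-13 + 16)**2) + 3*(-1 + 3/5)/5 = (330 + 3**2) + (3/5)*(-2/5) = (330 + 9) - 6/25 = 339 - 6/25 = 8469/25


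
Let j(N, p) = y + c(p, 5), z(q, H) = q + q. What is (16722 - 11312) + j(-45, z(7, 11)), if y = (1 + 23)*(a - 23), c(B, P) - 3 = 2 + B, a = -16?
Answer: 4493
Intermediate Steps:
z(q, H) = 2*q
c(B, P) = 5 + B (c(B, P) = 3 + (2 + B) = 5 + B)
y = -936 (y = (1 + 23)*(-16 - 23) = 24*(-39) = -936)
j(N, p) = -931 + p (j(N, p) = -936 + (5 + p) = -931 + p)
(16722 - 11312) + j(-45, z(7, 11)) = (16722 - 11312) + (-931 + 2*7) = 5410 + (-931 + 14) = 5410 - 917 = 4493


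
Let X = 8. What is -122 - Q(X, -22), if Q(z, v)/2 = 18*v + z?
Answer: 654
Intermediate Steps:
Q(z, v) = 2*z + 36*v (Q(z, v) = 2*(18*v + z) = 2*(z + 18*v) = 2*z + 36*v)
-122 - Q(X, -22) = -122 - (2*8 + 36*(-22)) = -122 - (16 - 792) = -122 - 1*(-776) = -122 + 776 = 654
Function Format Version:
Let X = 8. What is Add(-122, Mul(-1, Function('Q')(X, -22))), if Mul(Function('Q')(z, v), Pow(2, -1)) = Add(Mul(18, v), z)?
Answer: 654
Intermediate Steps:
Function('Q')(z, v) = Add(Mul(2, z), Mul(36, v)) (Function('Q')(z, v) = Mul(2, Add(Mul(18, v), z)) = Mul(2, Add(z, Mul(18, v))) = Add(Mul(2, z), Mul(36, v)))
Add(-122, Mul(-1, Function('Q')(X, -22))) = Add(-122, Mul(-1, Add(Mul(2, 8), Mul(36, -22)))) = Add(-122, Mul(-1, Add(16, -792))) = Add(-122, Mul(-1, -776)) = Add(-122, 776) = 654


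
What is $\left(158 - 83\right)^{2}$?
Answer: $5625$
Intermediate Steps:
$\left(158 - 83\right)^{2} = 75^{2} = 5625$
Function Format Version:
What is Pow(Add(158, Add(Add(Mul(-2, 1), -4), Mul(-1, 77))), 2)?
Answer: 5625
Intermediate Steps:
Pow(Add(158, Add(Add(Mul(-2, 1), -4), Mul(-1, 77))), 2) = Pow(Add(158, Add(Add(-2, -4), -77)), 2) = Pow(Add(158, Add(-6, -77)), 2) = Pow(Add(158, -83), 2) = Pow(75, 2) = 5625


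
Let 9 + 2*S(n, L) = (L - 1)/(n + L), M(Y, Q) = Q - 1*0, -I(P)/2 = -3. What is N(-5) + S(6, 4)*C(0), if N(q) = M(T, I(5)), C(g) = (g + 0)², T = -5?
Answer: 6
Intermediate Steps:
I(P) = 6 (I(P) = -2*(-3) = 6)
M(Y, Q) = Q (M(Y, Q) = Q + 0 = Q)
C(g) = g²
N(q) = 6
S(n, L) = -9/2 + (-1 + L)/(2*(L + n)) (S(n, L) = -9/2 + ((L - 1)/(n + L))/2 = -9/2 + ((-1 + L)/(L + n))/2 = -9/2 + (-1 + L)/(2*(L + n)))
N(-5) + S(6, 4)*C(0) = 6 + ((-1 - 9*6 - 8*4)/(2*(4 + 6)))*0² = 6 + ((½)*(-1 - 54 - 32)/10)*0 = 6 + ((½)*(⅒)*(-87))*0 = 6 - 87/20*0 = 6 + 0 = 6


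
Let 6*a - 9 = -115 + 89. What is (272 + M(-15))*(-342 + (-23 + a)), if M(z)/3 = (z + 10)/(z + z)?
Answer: -1202815/12 ≈ -1.0023e+5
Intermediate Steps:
M(z) = 3*(10 + z)/(2*z) (M(z) = 3*((z + 10)/(z + z)) = 3*((10 + z)/((2*z))) = 3*((10 + z)*(1/(2*z))) = 3*((10 + z)/(2*z)) = 3*(10 + z)/(2*z))
a = -17/6 (a = 3/2 + (-115 + 89)/6 = 3/2 + (1/6)*(-26) = 3/2 - 13/3 = -17/6 ≈ -2.8333)
(272 + M(-15))*(-342 + (-23 + a)) = (272 + (3/2 + 15/(-15)))*(-342 + (-23 - 17/6)) = (272 + (3/2 + 15*(-1/15)))*(-342 - 155/6) = (272 + (3/2 - 1))*(-2207/6) = (272 + 1/2)*(-2207/6) = (545/2)*(-2207/6) = -1202815/12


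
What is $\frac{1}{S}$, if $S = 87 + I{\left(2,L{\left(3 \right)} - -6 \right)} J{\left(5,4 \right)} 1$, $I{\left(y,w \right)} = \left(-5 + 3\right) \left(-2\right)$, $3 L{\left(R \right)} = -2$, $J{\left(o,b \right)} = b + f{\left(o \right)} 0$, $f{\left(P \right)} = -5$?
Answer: $\frac{1}{103} \approx 0.0097087$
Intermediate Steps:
$J{\left(o,b \right)} = b$ ($J{\left(o,b \right)} = b - 0 = b + 0 = b$)
$L{\left(R \right)} = - \frac{2}{3}$ ($L{\left(R \right)} = \frac{1}{3} \left(-2\right) = - \frac{2}{3}$)
$I{\left(y,w \right)} = 4$ ($I{\left(y,w \right)} = \left(-2\right) \left(-2\right) = 4$)
$S = 103$ ($S = 87 + 4 \cdot 4 \cdot 1 = 87 + 4 \cdot 4 = 87 + 16 = 103$)
$\frac{1}{S} = \frac{1}{103}$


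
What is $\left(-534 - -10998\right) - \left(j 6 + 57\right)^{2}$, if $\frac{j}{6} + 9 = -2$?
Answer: $-104457$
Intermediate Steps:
$j = -66$ ($j = -54 + 6 \left(-2\right) = -54 - 12 = -66$)
$\left(-534 - -10998\right) - \left(j 6 + 57\right)^{2} = \left(-534 - -10998\right) - \left(\left(-66\right) 6 + 57\right)^{2} = \left(-534 + 10998\right) - \left(-396 + 57\right)^{2} = 10464 - \left(-339\right)^{2} = 10464 - 114921 = -104457$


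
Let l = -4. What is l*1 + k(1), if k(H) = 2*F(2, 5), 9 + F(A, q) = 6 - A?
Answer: -14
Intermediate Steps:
F(A, q) = -3 - A (F(A, q) = -9 + (6 - A) = -3 - A)
k(H) = -10 (k(H) = 2*(-3 - 1*2) = 2*(-3 - 2) = 2*(-5) = -10)
l*1 + k(1) = -4*1 - 10 = -4 - 10 = -14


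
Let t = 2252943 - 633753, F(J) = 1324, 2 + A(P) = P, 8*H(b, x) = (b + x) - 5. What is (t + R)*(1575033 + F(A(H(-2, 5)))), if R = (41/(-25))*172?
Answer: 63799420801186/25 ≈ 2.5520e+12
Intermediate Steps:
H(b, x) = -5/8 + b/8 + x/8 (H(b, x) = ((b + x) - 5)/8 = (-5 + b + x)/8 = -5/8 + b/8 + x/8)
A(P) = -2 + P
R = -7052/25 (R = -1/25*41*172 = -41/25*172 = -7052/25 ≈ -282.08)
t = 1619190
(t + R)*(1575033 + F(A(H(-2, 5)))) = (1619190 - 7052/25)*(1575033 + 1324) = (40472698/25)*1576357 = 63799420801186/25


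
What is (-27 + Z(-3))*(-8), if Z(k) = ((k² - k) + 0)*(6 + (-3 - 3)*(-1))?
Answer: -936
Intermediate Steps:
Z(k) = -12*k + 12*k² (Z(k) = (k² - k)*(6 - 6*(-1)) = (k² - k)*(6 + 6) = (k² - k)*12 = -12*k + 12*k²)
(-27 + Z(-3))*(-8) = (-27 + 12*(-3)*(-1 - 3))*(-8) = (-27 + 12*(-3)*(-4))*(-8) = (-27 + 144)*(-8) = 117*(-8) = -936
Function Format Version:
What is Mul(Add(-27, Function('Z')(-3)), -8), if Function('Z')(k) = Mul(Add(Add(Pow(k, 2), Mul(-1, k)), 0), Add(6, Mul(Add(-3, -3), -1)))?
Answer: -936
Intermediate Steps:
Function('Z')(k) = Add(Mul(-12, k), Mul(12, Pow(k, 2))) (Function('Z')(k) = Mul(Add(Pow(k, 2), Mul(-1, k)), Add(6, Mul(-6, -1))) = Mul(Add(Pow(k, 2), Mul(-1, k)), Add(6, 6)) = Mul(Add(Pow(k, 2), Mul(-1, k)), 12) = Add(Mul(-12, k), Mul(12, Pow(k, 2))))
Mul(Add(-27, Function('Z')(-3)), -8) = Mul(Add(-27, Mul(12, -3, Add(-1, -3))), -8) = Mul(Add(-27, Mul(12, -3, -4)), -8) = Mul(Add(-27, 144), -8) = Mul(117, -8) = -936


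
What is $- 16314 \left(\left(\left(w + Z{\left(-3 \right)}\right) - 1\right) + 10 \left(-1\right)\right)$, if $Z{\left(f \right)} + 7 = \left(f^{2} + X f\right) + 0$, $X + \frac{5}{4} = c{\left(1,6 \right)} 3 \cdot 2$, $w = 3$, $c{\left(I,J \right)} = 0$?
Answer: $\frac{73413}{2} \approx 36707.0$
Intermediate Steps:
$X = - \frac{5}{4}$ ($X = - \frac{5}{4} + 0 \cdot 3 \cdot 2 = - \frac{5}{4} + 0 \cdot 6 = - \frac{5}{4} + 0 = - \frac{5}{4} \approx -1.25$)
$Z{\left(f \right)} = -7 + f^{2} - \frac{5 f}{4}$ ($Z{\left(f \right)} = -7 + \left(\left(f^{2} - \frac{5 f}{4}\right) + 0\right) = -7 + \left(f^{2} - \frac{5 f}{4}\right) = -7 + f^{2} - \frac{5 f}{4}$)
$- 16314 \left(\left(\left(w + Z{\left(-3 \right)}\right) - 1\right) + 10 \left(-1\right)\right) = - 16314 \left(\left(\left(3 - \left(\frac{13}{4} - 9\right)\right) - 1\right) + 10 \left(-1\right)\right) = - 16314 \left(\left(\left(3 + \left(-7 + 9 + \frac{15}{4}\right)\right) - 1\right) - 10\right) = - 16314 \left(\left(\left(3 + \frac{23}{4}\right) - 1\right) - 10\right) = - 16314 \left(\left(\frac{35}{4} - 1\right) - 10\right) = - 16314 \left(\frac{31}{4} - 10\right) = \left(-16314\right) \left(- \frac{9}{4}\right) = \frac{73413}{2}$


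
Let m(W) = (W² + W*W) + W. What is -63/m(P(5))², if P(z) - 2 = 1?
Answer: -⅐ ≈ -0.14286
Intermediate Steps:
P(z) = 3 (P(z) = 2 + 1 = 3)
m(W) = W + 2*W² (m(W) = (W² + W²) + W = 2*W² + W = W + 2*W²)
-63/m(P(5))² = -63*1/(9*(1 + 2*3)²) = -63*1/(9*(1 + 6)²) = -63/((3*7)²) = -63/(21²) = -63/441 = -63*1/441 = -⅐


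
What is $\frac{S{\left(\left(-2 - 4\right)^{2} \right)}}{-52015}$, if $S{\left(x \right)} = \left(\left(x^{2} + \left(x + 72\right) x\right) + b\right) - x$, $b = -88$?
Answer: $- \frac{1012}{10403} \approx -0.09728$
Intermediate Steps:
$S{\left(x \right)} = -88 + x^{2} - x + x \left(72 + x\right)$ ($S{\left(x \right)} = \left(\left(x^{2} + \left(x + 72\right) x\right) - 88\right) - x = \left(\left(x^{2} + \left(72 + x\right) x\right) - 88\right) - x = \left(\left(x^{2} + x \left(72 + x\right)\right) - 88\right) - x = \left(-88 + x^{2} + x \left(72 + x\right)\right) - x = -88 + x^{2} - x + x \left(72 + x\right)$)
$\frac{S{\left(\left(-2 - 4\right)^{2} \right)}}{-52015} = \frac{-88 + 2 \left(\left(-2 - 4\right)^{2}\right)^{2} + 71 \left(-2 - 4\right)^{2}}{-52015} = \left(-88 + 2 \left(\left(-6\right)^{2}\right)^{2} + 71 \left(-6\right)^{2}\right) \left(- \frac{1}{52015}\right) = \left(-88 + 2 \cdot 36^{2} + 71 \cdot 36\right) \left(- \frac{1}{52015}\right) = \left(-88 + 2 \cdot 1296 + 2556\right) \left(- \frac{1}{52015}\right) = \left(-88 + 2592 + 2556\right) \left(- \frac{1}{52015}\right) = 5060 \left(- \frac{1}{52015}\right) = - \frac{1012}{10403}$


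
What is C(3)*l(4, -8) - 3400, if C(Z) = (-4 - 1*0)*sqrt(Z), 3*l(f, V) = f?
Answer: -3400 - 16*sqrt(3)/3 ≈ -3409.2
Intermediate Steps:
l(f, V) = f/3
C(Z) = -4*sqrt(Z) (C(Z) = (-4 + 0)*sqrt(Z) = -4*sqrt(Z))
C(3)*l(4, -8) - 3400 = (-4*sqrt(3))*((1/3)*4) - 3400 = -4*sqrt(3)*(4/3) - 3400 = -16*sqrt(3)/3 - 3400 = -3400 - 16*sqrt(3)/3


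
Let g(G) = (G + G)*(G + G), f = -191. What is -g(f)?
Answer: -145924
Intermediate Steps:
g(G) = 4*G² (g(G) = (2*G)*(2*G) = 4*G²)
-g(f) = -4*(-191)² = -4*36481 = -1*145924 = -145924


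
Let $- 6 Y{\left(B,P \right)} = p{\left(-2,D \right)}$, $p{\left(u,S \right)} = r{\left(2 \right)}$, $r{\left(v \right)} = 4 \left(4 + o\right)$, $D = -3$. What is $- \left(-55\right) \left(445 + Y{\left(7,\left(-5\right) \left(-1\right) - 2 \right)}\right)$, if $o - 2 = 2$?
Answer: $\frac{72545}{3} \approx 24182.0$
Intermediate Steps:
$o = 4$ ($o = 2 + 2 = 4$)
$r{\left(v \right)} = 32$ ($r{\left(v \right)} = 4 \left(4 + 4\right) = 4 \cdot 8 = 32$)
$p{\left(u,S \right)} = 32$
$Y{\left(B,P \right)} = - \frac{16}{3}$ ($Y{\left(B,P \right)} = \left(- \frac{1}{6}\right) 32 = - \frac{16}{3}$)
$- \left(-55\right) \left(445 + Y{\left(7,\left(-5\right) \left(-1\right) - 2 \right)}\right) = - \left(-55\right) \left(445 - \frac{16}{3}\right) = - \frac{\left(-55\right) 1319}{3} = \left(-1\right) \left(- \frac{72545}{3}\right) = \frac{72545}{3}$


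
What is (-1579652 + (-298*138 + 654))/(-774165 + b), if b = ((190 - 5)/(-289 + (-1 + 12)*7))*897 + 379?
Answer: 343465864/164208577 ≈ 2.0916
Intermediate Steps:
b = -85597/212 (b = (185/(-289 + 11*7))*897 + 379 = (185/(-289 + 77))*897 + 379 = (185/(-212))*897 + 379 = (185*(-1/212))*897 + 379 = -185/212*897 + 379 = -165945/212 + 379 = -85597/212 ≈ -403.76)
(-1579652 + (-298*138 + 654))/(-774165 + b) = (-1579652 + (-298*138 + 654))/(-774165 - 85597/212) = (-1579652 + (-41124 + 654))/(-164208577/212) = (-1579652 - 40470)*(-212/164208577) = -1620122*(-212/164208577) = 343465864/164208577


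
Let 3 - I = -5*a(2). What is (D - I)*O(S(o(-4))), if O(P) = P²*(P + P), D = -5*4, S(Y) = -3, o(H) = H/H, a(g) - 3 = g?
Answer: 2592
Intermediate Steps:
a(g) = 3 + g
o(H) = 1
I = 28 (I = 3 - (-5)*(3 + 2) = 3 - (-5)*5 = 3 - 1*(-25) = 3 + 25 = 28)
D = -20
O(P) = 2*P³ (O(P) = P²*(2*P) = 2*P³)
(D - I)*O(S(o(-4))) = (-20 - 1*28)*(2*(-3)³) = (-20 - 28)*(2*(-27)) = -48*(-54) = 2592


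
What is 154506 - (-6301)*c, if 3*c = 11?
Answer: 532829/3 ≈ 1.7761e+5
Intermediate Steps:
c = 11/3 (c = (⅓)*11 = 11/3 ≈ 3.6667)
154506 - (-6301)*c = 154506 - (-6301)*11/3 = 154506 - 1*(-69311/3) = 154506 + 69311/3 = 532829/3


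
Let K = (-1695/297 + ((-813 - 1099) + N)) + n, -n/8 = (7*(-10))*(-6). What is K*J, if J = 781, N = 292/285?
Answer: -3523531129/855 ≈ -4.1211e+6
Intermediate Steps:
N = 292/285 (N = 292*(1/285) = 292/285 ≈ 1.0246)
n = -3360 (n = -8*7*(-10)*(-6) = -(-560)*(-6) = -8*420 = -3360)
K = -49627199/9405 (K = (-1695/297 + ((-813 - 1099) + 292/285)) - 3360 = (-1695*1/297 + (-1912 + 292/285)) - 3360 = (-565/99 - 544628/285) - 3360 = -18026399/9405 - 3360 = -49627199/9405 ≈ -5276.7)
K*J = -49627199/9405*781 = -3523531129/855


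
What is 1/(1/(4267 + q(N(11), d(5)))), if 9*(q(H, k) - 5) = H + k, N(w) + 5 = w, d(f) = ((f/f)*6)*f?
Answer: 4276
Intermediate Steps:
d(f) = 6*f (d(f) = (1*6)*f = 6*f)
N(w) = -5 + w
q(H, k) = 5 + H/9 + k/9 (q(H, k) = 5 + (H + k)/9 = 5 + (H/9 + k/9) = 5 + H/9 + k/9)
1/(1/(4267 + q(N(11), d(5)))) = 1/(1/(4267 + (5 + (-5 + 11)/9 + (6*5)/9))) = 1/(1/(4267 + (5 + (⅑)*6 + (⅑)*30))) = 1/(1/(4267 + (5 + ⅔ + 10/3))) = 1/(1/(4267 + 9)) = 1/(1/4276) = 4276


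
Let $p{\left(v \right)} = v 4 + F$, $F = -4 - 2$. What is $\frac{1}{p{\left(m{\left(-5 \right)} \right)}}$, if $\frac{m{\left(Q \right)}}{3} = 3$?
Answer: $\frac{1}{30} \approx 0.033333$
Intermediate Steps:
$m{\left(Q \right)} = 9$ ($m{\left(Q \right)} = 3 \cdot 3 = 9$)
$F = -6$ ($F = -4 - 2 = -6$)
$p{\left(v \right)} = -6 + 4 v$ ($p{\left(v \right)} = v 4 - 6 = 4 v - 6 = -6 + 4 v$)
$\frac{1}{p{\left(m{\left(-5 \right)} \right)}} = \frac{1}{-6 + 4 \cdot 9} = \frac{1}{-6 + 36} = \frac{1}{30}$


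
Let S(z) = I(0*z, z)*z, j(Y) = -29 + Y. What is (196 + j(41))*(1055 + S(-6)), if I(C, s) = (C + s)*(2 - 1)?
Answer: 226928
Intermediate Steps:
I(C, s) = C + s (I(C, s) = (C + s)*1 = C + s)
S(z) = z² (S(z) = (0*z + z)*z = (0 + z)*z = z*z = z²)
(196 + j(41))*(1055 + S(-6)) = (196 + (-29 + 41))*(1055 + (-6)²) = (196 + 12)*(1055 + 36) = 208*1091 = 226928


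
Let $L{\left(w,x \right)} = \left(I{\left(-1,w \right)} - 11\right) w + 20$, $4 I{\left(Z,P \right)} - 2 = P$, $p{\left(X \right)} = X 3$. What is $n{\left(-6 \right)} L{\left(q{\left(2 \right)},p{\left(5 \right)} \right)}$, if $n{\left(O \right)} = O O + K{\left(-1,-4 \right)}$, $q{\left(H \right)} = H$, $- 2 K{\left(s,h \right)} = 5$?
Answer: $0$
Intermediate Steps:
$p{\left(X \right)} = 3 X$
$K{\left(s,h \right)} = - \frac{5}{2}$ ($K{\left(s,h \right)} = \left(- \frac{1}{2}\right) 5 = - \frac{5}{2}$)
$I{\left(Z,P \right)} = \frac{1}{2} + \frac{P}{4}$
$n{\left(O \right)} = - \frac{5}{2} + O^{2}$ ($n{\left(O \right)} = O O - \frac{5}{2} = O^{2} - \frac{5}{2} = - \frac{5}{2} + O^{2}$)
$L{\left(w,x \right)} = 20 + w \left(- \frac{21}{2} + \frac{w}{4}\right)$ ($L{\left(w,x \right)} = \left(\left(\frac{1}{2} + \frac{w}{4}\right) - 11\right) w + 20 = \left(- \frac{21}{2} + \frac{w}{4}\right) w + 20 = w \left(- \frac{21}{2} + \frac{w}{4}\right) + 20 = 20 + w \left(- \frac{21}{2} + \frac{w}{4}\right)$)
$n{\left(-6 \right)} L{\left(q{\left(2 \right)},p{\left(5 \right)} \right)} = \left(- \frac{5}{2} + \left(-6\right)^{2}\right) \left(20 - 21 + \frac{2^{2}}{4}\right) = \left(- \frac{5}{2} + 36\right) \left(20 - 21 + \frac{1}{4} \cdot 4\right) = \frac{67 \left(20 - 21 + 1\right)}{2} = \frac{67}{2} \cdot 0 = 0$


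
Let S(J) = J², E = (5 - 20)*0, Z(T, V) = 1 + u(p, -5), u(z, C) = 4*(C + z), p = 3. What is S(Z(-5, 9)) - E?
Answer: 49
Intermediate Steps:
u(z, C) = 4*C + 4*z
Z(T, V) = -7 (Z(T, V) = 1 + (4*(-5) + 4*3) = 1 + (-20 + 12) = 1 - 8 = -7)
E = 0 (E = -15*0 = 0)
S(Z(-5, 9)) - E = (-7)² - 1*0 = 49 + 0 = 49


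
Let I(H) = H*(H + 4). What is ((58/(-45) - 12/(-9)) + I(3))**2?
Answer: 896809/2025 ≈ 442.87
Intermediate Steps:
I(H) = H*(4 + H)
((58/(-45) - 12/(-9)) + I(3))**2 = ((58/(-45) - 12/(-9)) + 3*(4 + 3))**2 = ((58*(-1/45) - 12*(-1/9)) + 3*7)**2 = ((-58/45 + 4/3) + 21)**2 = (2/45 + 21)**2 = (947/45)**2 = 896809/2025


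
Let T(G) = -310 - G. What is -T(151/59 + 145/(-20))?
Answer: 72053/236 ≈ 305.31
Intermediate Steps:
-T(151/59 + 145/(-20)) = -(-310 - (151/59 + 145/(-20))) = -(-310 - (151*(1/59) + 145*(-1/20))) = -(-310 - (151/59 - 29/4)) = -(-310 - 1*(-1107/236)) = -(-310 + 1107/236) = -1*(-72053/236) = 72053/236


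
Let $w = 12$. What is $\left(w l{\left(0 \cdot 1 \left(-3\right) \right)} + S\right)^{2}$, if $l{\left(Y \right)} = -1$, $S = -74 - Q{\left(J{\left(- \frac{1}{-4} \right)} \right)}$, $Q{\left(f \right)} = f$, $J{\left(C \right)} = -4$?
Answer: $6724$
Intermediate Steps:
$S = -70$ ($S = -74 - -4 = -74 + 4 = -70$)
$\left(w l{\left(0 \cdot 1 \left(-3\right) \right)} + S\right)^{2} = \left(12 \left(-1\right) - 70\right)^{2} = \left(-12 - 70\right)^{2} = \left(-82\right)^{2} = 6724$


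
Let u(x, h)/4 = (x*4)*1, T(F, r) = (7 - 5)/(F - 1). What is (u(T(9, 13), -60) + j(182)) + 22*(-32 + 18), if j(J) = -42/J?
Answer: -3955/13 ≈ -304.23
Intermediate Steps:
T(F, r) = 2/(-1 + F)
u(x, h) = 16*x (u(x, h) = 4*((x*4)*1) = 4*((4*x)*1) = 4*(4*x) = 16*x)
(u(T(9, 13), -60) + j(182)) + 22*(-32 + 18) = (16*(2/(-1 + 9)) - 42/182) + 22*(-32 + 18) = (16*(2/8) - 42*1/182) + 22*(-14) = (16*(2*(⅛)) - 3/13) - 308 = (16*(¼) - 3/13) - 308 = (4 - 3/13) - 308 = 49/13 - 308 = -3955/13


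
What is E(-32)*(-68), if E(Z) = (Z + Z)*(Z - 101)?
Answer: -578816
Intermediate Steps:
E(Z) = 2*Z*(-101 + Z) (E(Z) = (2*Z)*(-101 + Z) = 2*Z*(-101 + Z))
E(-32)*(-68) = (2*(-32)*(-101 - 32))*(-68) = (2*(-32)*(-133))*(-68) = 8512*(-68) = -578816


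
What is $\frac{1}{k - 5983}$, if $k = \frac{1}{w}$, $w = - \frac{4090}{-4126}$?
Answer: $- \frac{2045}{12233172} \approx -0.00016717$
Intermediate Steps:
$w = \frac{2045}{2063}$ ($w = \left(-4090\right) \left(- \frac{1}{4126}\right) = \frac{2045}{2063} \approx 0.99127$)
$k = \frac{2063}{2045}$ ($k = \frac{1}{\frac{2045}{2063}} = \frac{2063}{2045} \approx 1.0088$)
$\frac{1}{k - 5983} = \frac{1}{\frac{2063}{2045} - 5983} = \frac{1}{- \frac{12233172}{2045}} = - \frac{2045}{12233172}$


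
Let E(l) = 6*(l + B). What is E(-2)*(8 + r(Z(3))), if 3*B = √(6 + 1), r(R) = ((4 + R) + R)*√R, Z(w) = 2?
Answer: -16*(1 + √2)*(6 - √7) ≈ -129.57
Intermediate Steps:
r(R) = √R*(4 + 2*R) (r(R) = (4 + 2*R)*√R = √R*(4 + 2*R))
B = √7/3 (B = √(6 + 1)/3 = √7/3 ≈ 0.88192)
E(l) = 2*√7 + 6*l (E(l) = 6*(l + √7/3) = 2*√7 + 6*l)
E(-2)*(8 + r(Z(3))) = (2*√7 + 6*(-2))*(8 + 2*√2*(2 + 2)) = (2*√7 - 12)*(8 + 2*√2*4) = (-12 + 2*√7)*(8 + 8*√2)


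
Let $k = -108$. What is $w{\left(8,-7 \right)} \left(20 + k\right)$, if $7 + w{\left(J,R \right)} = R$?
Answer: $1232$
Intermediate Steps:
$w{\left(J,R \right)} = -7 + R$
$w{\left(8,-7 \right)} \left(20 + k\right) = \left(-7 - 7\right) \left(20 - 108\right) = \left(-14\right) \left(-88\right) = 1232$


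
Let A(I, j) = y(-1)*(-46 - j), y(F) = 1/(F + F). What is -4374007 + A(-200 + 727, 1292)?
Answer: -4373338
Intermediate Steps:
y(F) = 1/(2*F)
A(I, j) = 23 + j/2 (A(I, j) = ((½)/(-1))*(-46 - j) = ((½)*(-1))*(-46 - j) = -(-46 - j)/2 = 23 + j/2)
-4374007 + A(-200 + 727, 1292) = -4374007 + (23 + (½)*1292) = -4374007 + (23 + 646) = -4374007 + 669 = -4373338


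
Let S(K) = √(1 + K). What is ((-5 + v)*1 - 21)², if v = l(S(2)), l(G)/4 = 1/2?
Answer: 576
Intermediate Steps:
l(G) = 2 (l(G) = 4/2 = 4*(½) = 2)
v = 2
((-5 + v)*1 - 21)² = ((-5 + 2)*1 - 21)² = (-3*1 - 21)² = (-3 - 21)² = (-24)² = 576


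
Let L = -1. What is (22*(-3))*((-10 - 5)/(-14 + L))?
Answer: -66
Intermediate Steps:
(22*(-3))*((-10 - 5)/(-14 + L)) = (22*(-3))*((-10 - 5)/(-14 - 1)) = -(-990)/(-15) = -(-990)*(-1)/15 = -66*1 = -66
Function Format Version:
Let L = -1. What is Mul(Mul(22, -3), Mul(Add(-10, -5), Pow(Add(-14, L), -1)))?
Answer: -66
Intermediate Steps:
Mul(Mul(22, -3), Mul(Add(-10, -5), Pow(Add(-14, L), -1))) = Mul(Mul(22, -3), Mul(Add(-10, -5), Pow(Add(-14, -1), -1))) = Mul(-66, Mul(-15, Pow(-15, -1))) = Mul(-66, Mul(-15, Rational(-1, 15))) = Mul(-66, 1) = -66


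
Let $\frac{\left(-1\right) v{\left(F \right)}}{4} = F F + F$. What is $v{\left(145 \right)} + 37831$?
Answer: $-46849$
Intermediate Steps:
$v{\left(F \right)} = - 4 F - 4 F^{2}$ ($v{\left(F \right)} = - 4 \left(F F + F\right) = - 4 \left(F^{2} + F\right) = - 4 \left(F + F^{2}\right) = - 4 F - 4 F^{2}$)
$v{\left(145 \right)} + 37831 = \left(-4\right) 145 \left(1 + 145\right) + 37831 = \left(-4\right) 145 \cdot 146 + 37831 = -84680 + 37831 = -46849$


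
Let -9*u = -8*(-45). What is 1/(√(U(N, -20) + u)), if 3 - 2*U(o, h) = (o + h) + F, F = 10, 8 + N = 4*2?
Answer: -I*√134/67 ≈ -0.17277*I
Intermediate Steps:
N = 0 (N = -8 + 4*2 = -8 + 8 = 0)
u = -40 (u = -(-8)*(-45)/9 = -⅑*360 = -40)
U(o, h) = -7/2 - h/2 - o/2 (U(o, h) = 3/2 - ((o + h) + 10)/2 = 3/2 - ((h + o) + 10)/2 = 3/2 - (10 + h + o)/2 = 3/2 + (-5 - h/2 - o/2) = -7/2 - h/2 - o/2)
1/(√(U(N, -20) + u)) = 1/(√((-7/2 - ½*(-20) - ½*0) - 40)) = 1/(√((-7/2 + 10 + 0) - 40)) = 1/(√(13/2 - 40)) = 1/(√(-67/2)) = 1/(I*√134/2) = -I*√134/67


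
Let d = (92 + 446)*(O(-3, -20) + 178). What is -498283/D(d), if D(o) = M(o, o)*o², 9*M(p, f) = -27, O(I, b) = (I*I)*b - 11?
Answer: 498283/146748108 ≈ 0.0033955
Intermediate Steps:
O(I, b) = -11 + b*I² (O(I, b) = I²*b - 11 = b*I² - 11 = -11 + b*I²)
M(p, f) = -3 (M(p, f) = (⅑)*(-27) = -3)
d = -6994 (d = (92 + 446)*((-11 - 20*(-3)²) + 178) = 538*((-11 - 20*9) + 178) = 538*((-11 - 180) + 178) = 538*(-191 + 178) = 538*(-13) = -6994)
D(o) = -3*o²
-498283/D(d) = -498283/((-3*(-6994)²)) = -498283/((-3*48916036)) = -498283/(-146748108) = -498283*(-1/146748108) = 498283/146748108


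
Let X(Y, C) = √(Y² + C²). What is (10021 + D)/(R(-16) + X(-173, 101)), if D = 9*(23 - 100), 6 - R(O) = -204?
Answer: 195888/397 - 4664*√40130/1985 ≈ 22.733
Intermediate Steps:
X(Y, C) = √(C² + Y²)
R(O) = 210 (R(O) = 6 - 1*(-204) = 6 + 204 = 210)
D = -693 (D = 9*(-77) = -693)
(10021 + D)/(R(-16) + X(-173, 101)) = (10021 - 693)/(210 + √(101² + (-173)²)) = 9328/(210 + √(10201 + 29929)) = 9328/(210 + √40130)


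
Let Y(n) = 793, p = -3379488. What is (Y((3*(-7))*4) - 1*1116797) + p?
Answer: -4495492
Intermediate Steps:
(Y((3*(-7))*4) - 1*1116797) + p = (793 - 1*1116797) - 3379488 = (793 - 1116797) - 3379488 = -1116004 - 3379488 = -4495492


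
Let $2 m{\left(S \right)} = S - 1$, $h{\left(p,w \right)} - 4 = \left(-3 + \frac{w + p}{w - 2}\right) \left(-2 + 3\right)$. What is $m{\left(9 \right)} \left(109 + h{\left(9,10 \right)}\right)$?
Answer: $\frac{899}{2} \approx 449.5$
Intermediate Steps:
$h{\left(p,w \right)} = 1 + \frac{p + w}{-2 + w}$ ($h{\left(p,w \right)} = 4 + \left(-3 + \frac{w + p}{w - 2}\right) \left(-2 + 3\right) = 4 + \left(-3 + \frac{p + w}{-2 + w}\right) 1 = 4 + \left(-3 + \frac{p + w}{-2 + w}\right) = 1 + \frac{p + w}{-2 + w}$)
$m{\left(S \right)} = - \frac{1}{2} + \frac{S}{2}$ ($m{\left(S \right)} = \frac{S - 1}{2} = \frac{-1 + S}{2} = - \frac{1}{2} + \frac{S}{2}$)
$m{\left(9 \right)} \left(109 + h{\left(9,10 \right)}\right) = \left(- \frac{1}{2} + \frac{1}{2} \cdot 9\right) \left(109 + \frac{-2 + 9 + 2 \cdot 10}{-2 + 10}\right) = \left(- \frac{1}{2} + \frac{9}{2}\right) \left(109 + \frac{-2 + 9 + 20}{8}\right) = 4 \left(109 + \frac{1}{8} \cdot 27\right) = 4 \left(109 + \frac{27}{8}\right) = 4 \cdot \frac{899}{8} = \frac{899}{2}$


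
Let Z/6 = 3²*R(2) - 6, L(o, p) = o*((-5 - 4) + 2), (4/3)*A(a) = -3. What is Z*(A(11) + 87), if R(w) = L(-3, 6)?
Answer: 186111/2 ≈ 93056.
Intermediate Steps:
A(a) = -9/4 (A(a) = (¾)*(-3) = -9/4)
L(o, p) = -7*o (L(o, p) = o*(-9 + 2) = o*(-7) = -7*o)
R(w) = 21 (R(w) = -7*(-3) = 21)
Z = 1098 (Z = 6*(3²*21 - 6) = 6*(9*21 - 6) = 6*(189 - 6) = 6*183 = 1098)
Z*(A(11) + 87) = 1098*(-9/4 + 87) = 1098*(339/4) = 186111/2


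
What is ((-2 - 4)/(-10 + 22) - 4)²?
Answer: 81/4 ≈ 20.250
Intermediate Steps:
((-2 - 4)/(-10 + 22) - 4)² = (-6/12 - 4)² = (-6*1/12 - 4)² = (-½ - 4)² = (-9/2)² = 81/4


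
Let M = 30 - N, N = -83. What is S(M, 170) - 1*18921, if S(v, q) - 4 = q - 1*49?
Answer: -18796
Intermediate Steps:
M = 113 (M = 30 - 1*(-83) = 30 + 83 = 113)
S(v, q) = -45 + q (S(v, q) = 4 + (q - 1*49) = 4 + (q - 49) = 4 + (-49 + q) = -45 + q)
S(M, 170) - 1*18921 = (-45 + 170) - 1*18921 = 125 - 18921 = -18796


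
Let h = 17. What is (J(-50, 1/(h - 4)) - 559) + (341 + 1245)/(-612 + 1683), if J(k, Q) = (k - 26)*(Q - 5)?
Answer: -2552995/13923 ≈ -183.37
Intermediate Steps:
J(k, Q) = (-26 + k)*(-5 + Q)
(J(-50, 1/(h - 4)) - 559) + (341 + 1245)/(-612 + 1683) = ((130 - 26/(17 - 4) - 5*(-50) - 50/(17 - 4)) - 559) + (341 + 1245)/(-612 + 1683) = ((130 - 26/13 + 250 - 50/13) - 559) + 1586/1071 = ((130 - 26*1/13 + 250 + (1/13)*(-50)) - 559) + 1586*(1/1071) = ((130 - 2 + 250 - 50/13) - 559) + 1586/1071 = (4864/13 - 559) + 1586/1071 = -2403/13 + 1586/1071 = -2552995/13923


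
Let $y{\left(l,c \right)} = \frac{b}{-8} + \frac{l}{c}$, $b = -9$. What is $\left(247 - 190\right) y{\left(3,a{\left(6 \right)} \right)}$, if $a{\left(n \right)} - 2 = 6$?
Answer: $\frac{171}{2} \approx 85.5$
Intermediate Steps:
$a{\left(n \right)} = 8$ ($a{\left(n \right)} = 2 + 6 = 8$)
$y{\left(l,c \right)} = \frac{9}{8} + \frac{l}{c}$ ($y{\left(l,c \right)} = - \frac{9}{-8} + \frac{l}{c} = \left(-9\right) \left(- \frac{1}{8}\right) + \frac{l}{c} = \frac{9}{8} + \frac{l}{c}$)
$\left(247 - 190\right) y{\left(3,a{\left(6 \right)} \right)} = \left(247 - 190\right) \left(\frac{9}{8} + \frac{3}{8}\right) = 57 \left(\frac{9}{8} + 3 \cdot \frac{1}{8}\right) = 57 \left(\frac{9}{8} + \frac{3}{8}\right) = 57 \cdot \frac{3}{2} = \frac{171}{2}$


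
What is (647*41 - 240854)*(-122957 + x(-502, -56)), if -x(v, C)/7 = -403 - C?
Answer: 25832404656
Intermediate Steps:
x(v, C) = 2821 + 7*C (x(v, C) = -7*(-403 - C) = 2821 + 7*C)
(647*41 - 240854)*(-122957 + x(-502, -56)) = (647*41 - 240854)*(-122957 + (2821 + 7*(-56))) = (26527 - 240854)*(-122957 + (2821 - 392)) = -214327*(-122957 + 2429) = -214327*(-120528) = 25832404656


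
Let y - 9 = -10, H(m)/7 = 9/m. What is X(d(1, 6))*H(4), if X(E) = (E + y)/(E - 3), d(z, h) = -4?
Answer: 45/4 ≈ 11.250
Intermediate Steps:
H(m) = 63/m (H(m) = 7*(9/m) = 63/m)
y = -1 (y = 9 - 10 = -1)
X(E) = (-1 + E)/(-3 + E) (X(E) = (E - 1)/(E - 3) = (-1 + E)/(-3 + E))
X(d(1, 6))*H(4) = ((-1 - 4)/(-3 - 4))*(63/4) = (-5/(-7))*(63*(1/4)) = -1/7*(-5)*(63/4) = (5/7)*(63/4) = 45/4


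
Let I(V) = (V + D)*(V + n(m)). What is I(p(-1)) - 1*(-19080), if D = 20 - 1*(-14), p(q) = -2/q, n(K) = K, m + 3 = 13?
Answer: 19512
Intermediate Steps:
m = 10 (m = -3 + 13 = 10)
D = 34 (D = 20 + 14 = 34)
I(V) = (10 + V)*(34 + V) (I(V) = (V + 34)*(V + 10) = (34 + V)*(10 + V) = (10 + V)*(34 + V))
I(p(-1)) - 1*(-19080) = (340 + (-2/(-1))² + 44*(-2/(-1))) - 1*(-19080) = (340 + (-2*(-1))² + 44*(-2*(-1))) + 19080 = (340 + 2² + 44*2) + 19080 = (340 + 4 + 88) + 19080 = 432 + 19080 = 19512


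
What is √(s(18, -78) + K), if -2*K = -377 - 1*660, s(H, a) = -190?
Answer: 3*√146/2 ≈ 18.125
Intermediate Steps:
K = 1037/2 (K = -(-377 - 1*660)/2 = -(-377 - 660)/2 = -½*(-1037) = 1037/2 ≈ 518.50)
√(s(18, -78) + K) = √(-190 + 1037/2) = √(657/2) = 3*√146/2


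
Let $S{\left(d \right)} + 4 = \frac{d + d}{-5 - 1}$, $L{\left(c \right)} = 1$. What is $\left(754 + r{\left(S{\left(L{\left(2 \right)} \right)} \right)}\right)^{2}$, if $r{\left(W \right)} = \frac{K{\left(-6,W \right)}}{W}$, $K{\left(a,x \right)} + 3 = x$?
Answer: $\frac{96510976}{169} \approx 5.7107 \cdot 10^{5}$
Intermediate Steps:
$S{\left(d \right)} = -4 - \frac{d}{3}$ ($S{\left(d \right)} = -4 + \frac{d + d}{-5 - 1} = -4 + \frac{2 d}{-6} = -4 + 2 d \left(- \frac{1}{6}\right) = -4 - \frac{d}{3}$)
$K{\left(a,x \right)} = -3 + x$
$r{\left(W \right)} = \frac{-3 + W}{W}$
$\left(754 + r{\left(S{\left(L{\left(2 \right)} \right)} \right)}\right)^{2} = \left(754 + \frac{-3 - \frac{13}{3}}{-4 - \frac{1}{3}}\right)^{2} = \left(754 + \frac{-3 - \frac{13}{3}}{- \frac{13}{3}}\right)^{2} = \left(754 - - \frac{22}{13}\right)^{2} = \left(754 + \frac{22}{13}\right)^{2} = \left(\frac{9824}{13}\right)^{2} = \frac{96510976}{169}$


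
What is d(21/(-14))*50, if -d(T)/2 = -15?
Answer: 1500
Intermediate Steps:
d(T) = 30 (d(T) = -2*(-15) = 30)
d(21/(-14))*50 = 30*50 = 1500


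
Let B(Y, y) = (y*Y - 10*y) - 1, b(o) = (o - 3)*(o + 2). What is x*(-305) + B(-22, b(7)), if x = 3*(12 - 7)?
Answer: -5728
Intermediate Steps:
x = 15 (x = 3*5 = 15)
b(o) = (-3 + o)*(2 + o)
B(Y, y) = -1 - 10*y + Y*y (B(Y, y) = (Y*y - 10*y) - 1 = (-10*y + Y*y) - 1 = -1 - 10*y + Y*y)
x*(-305) + B(-22, b(7)) = 15*(-305) + (-1 - 10*(-6 + 7² - 1*7) - 22*(-6 + 7² - 1*7)) = -4575 + (-1 - 10*(-6 + 49 - 7) - 22*(-6 + 49 - 7)) = -4575 + (-1 - 10*36 - 22*36) = -4575 + (-1 - 360 - 792) = -4575 - 1153 = -5728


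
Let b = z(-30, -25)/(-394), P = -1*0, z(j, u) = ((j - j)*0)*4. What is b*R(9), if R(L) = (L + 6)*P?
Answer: 0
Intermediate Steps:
z(j, u) = 0 (z(j, u) = (0*0)*4 = 0*4 = 0)
P = 0
b = 0 (b = 0/(-394) = 0*(-1/394) = 0)
R(L) = 0 (R(L) = (L + 6)*0 = (6 + L)*0 = 0)
b*R(9) = 0*0 = 0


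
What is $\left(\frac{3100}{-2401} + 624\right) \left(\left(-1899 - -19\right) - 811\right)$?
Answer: $- \frac{4023378684}{2401} \approx -1.6757 \cdot 10^{6}$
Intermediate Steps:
$\left(\frac{3100}{-2401} + 624\right) \left(\left(-1899 - -19\right) - 811\right) = \left(3100 \left(- \frac{1}{2401}\right) + 624\right) \left(\left(-1899 + 19\right) - 811\right) = \left(- \frac{3100}{2401} + 624\right) \left(-1880 - 811\right) = \frac{1495124}{2401} \left(-2691\right) = - \frac{4023378684}{2401}$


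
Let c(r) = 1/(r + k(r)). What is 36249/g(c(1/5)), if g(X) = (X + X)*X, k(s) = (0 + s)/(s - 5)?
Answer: 4361963/9600 ≈ 454.37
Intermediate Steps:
k(s) = s/(-5 + s)
c(r) = 1/(r + r/(-5 + r))
g(X) = 2*X² (g(X) = (2*X)*X = 2*X²)
36249/g(c(1/5)) = 36249/((2*((-5 + 1/5)/((1/5)*(-4 + 1/5)))²)) = 36249/((2*((-5 + ⅕)/((⅕)*(-4 + ⅕)))²)) = 36249/((2*(5*(-24/5)/(-19/5))²)) = 36249/((2*(5*(-5/19)*(-24/5))²)) = 36249/((2*(120/19)²)) = 36249/((2*(14400/361))) = 36249/(28800/361) = 36249*(361/28800) = 4361963/9600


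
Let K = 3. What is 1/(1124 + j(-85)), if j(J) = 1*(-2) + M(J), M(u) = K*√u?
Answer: 22/24699 - I*√85/419883 ≈ 0.00089072 - 2.1957e-5*I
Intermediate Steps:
M(u) = 3*√u
j(J) = -2 + 3*√J (j(J) = 1*(-2) + 3*√J = -2 + 3*√J)
1/(1124 + j(-85)) = 1/(1124 + (-2 + 3*√(-85))) = 1/(1124 + (-2 + 3*(I*√85))) = 1/(1124 + (-2 + 3*I*√85)) = 1/(1122 + 3*I*√85)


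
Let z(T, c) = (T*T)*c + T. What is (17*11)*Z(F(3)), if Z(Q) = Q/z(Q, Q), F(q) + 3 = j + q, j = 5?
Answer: 187/26 ≈ 7.1923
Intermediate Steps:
z(T, c) = T + c*T² (z(T, c) = T²*c + T = c*T² + T = T + c*T²)
F(q) = 2 + q (F(q) = -3 + (5 + q) = 2 + q)
Z(Q) = 1/(1 + Q²) (Z(Q) = Q/((Q*(1 + Q*Q))) = Q/((Q*(1 + Q²))) = Q*(1/(Q*(1 + Q²))) = 1/(1 + Q²))
(17*11)*Z(F(3)) = (17*11)/(1 + (2 + 3)²) = 187/(1 + 5²) = 187/(1 + 25) = 187/26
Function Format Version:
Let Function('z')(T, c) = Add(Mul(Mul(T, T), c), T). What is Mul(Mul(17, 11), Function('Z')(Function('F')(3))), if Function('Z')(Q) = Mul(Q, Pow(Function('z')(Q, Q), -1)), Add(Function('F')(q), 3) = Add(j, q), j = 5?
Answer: Rational(187, 26) ≈ 7.1923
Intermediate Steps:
Function('z')(T, c) = Add(T, Mul(c, Pow(T, 2))) (Function('z')(T, c) = Add(Mul(Pow(T, 2), c), T) = Add(Mul(c, Pow(T, 2)), T) = Add(T, Mul(c, Pow(T, 2))))
Function('F')(q) = Add(2, q) (Function('F')(q) = Add(-3, Add(5, q)) = Add(2, q))
Function('Z')(Q) = Pow(Add(1, Pow(Q, 2)), -1) (Function('Z')(Q) = Mul(Q, Pow(Mul(Q, Add(1, Mul(Q, Q))), -1)) = Mul(Q, Pow(Mul(Q, Add(1, Pow(Q, 2))), -1)) = Mul(Q, Mul(Pow(Q, -1), Pow(Add(1, Pow(Q, 2)), -1))) = Pow(Add(1, Pow(Q, 2)), -1))
Mul(Mul(17, 11), Function('Z')(Function('F')(3))) = Mul(Mul(17, 11), Pow(Add(1, Pow(Add(2, 3), 2)), -1)) = Mul(187, Pow(Add(1, Pow(5, 2)), -1)) = Mul(187, Pow(Add(1, 25), -1)) = Mul(187, Pow(26, -1)) = Mul(187, Rational(1, 26)) = Rational(187, 26)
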